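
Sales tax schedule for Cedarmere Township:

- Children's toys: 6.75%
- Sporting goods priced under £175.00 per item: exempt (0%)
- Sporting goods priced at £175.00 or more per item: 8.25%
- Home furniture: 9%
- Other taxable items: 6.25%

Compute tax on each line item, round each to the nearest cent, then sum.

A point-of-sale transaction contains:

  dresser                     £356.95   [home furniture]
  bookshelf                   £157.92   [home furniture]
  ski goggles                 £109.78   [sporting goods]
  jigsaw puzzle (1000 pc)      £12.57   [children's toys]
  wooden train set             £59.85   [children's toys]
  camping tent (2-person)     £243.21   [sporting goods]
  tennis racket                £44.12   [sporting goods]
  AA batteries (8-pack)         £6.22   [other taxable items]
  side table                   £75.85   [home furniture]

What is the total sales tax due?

Dresser £356.95: home furniture → 9% → £32.13
Bookshelf £157.92: home furniture → 9% → £14.21
Ski goggles £109.78: sporting goods, under £175.00 → 0% → £0.00
Jigsaw puzzle (1000 pc) £12.57: children's toys → 6.75% → £0.85
Wooden train set £59.85: children's toys → 6.75% → £4.04
Camping tent (2-person) £243.21: sporting goods, £175.00 or more → 8.25% → £20.06
Tennis racket £44.12: sporting goods, under £175.00 → 0% → £0.00
AA batteries (8-pack) £6.22: other taxable items → 6.25% → £0.39
Side table £75.85: home furniture → 9% → £6.83
Total tax = £32.13 + £14.21 + £0.85 + £4.04 + £20.06 + £0.39 + £6.83 = £78.51

£78.51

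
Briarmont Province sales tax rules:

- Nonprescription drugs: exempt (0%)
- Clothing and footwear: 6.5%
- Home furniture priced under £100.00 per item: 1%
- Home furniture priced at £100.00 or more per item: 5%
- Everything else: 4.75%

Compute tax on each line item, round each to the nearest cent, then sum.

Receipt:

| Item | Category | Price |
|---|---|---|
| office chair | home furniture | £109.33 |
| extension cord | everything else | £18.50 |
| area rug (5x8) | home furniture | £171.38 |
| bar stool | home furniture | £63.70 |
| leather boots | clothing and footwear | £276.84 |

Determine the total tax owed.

Office chair £109.33: home furniture, £100.00 or more → 5% → £5.47
Extension cord £18.50: everything else → 4.75% → £0.88
Area rug (5x8) £171.38: home furniture, £100.00 or more → 5% → £8.57
Bar stool £63.70: home furniture, under £100.00 → 1% → £0.64
Leather boots £276.84: clothing and footwear → 6.5% → £17.99
Total tax = £5.47 + £0.88 + £8.57 + £0.64 + £17.99 = £33.55

£33.55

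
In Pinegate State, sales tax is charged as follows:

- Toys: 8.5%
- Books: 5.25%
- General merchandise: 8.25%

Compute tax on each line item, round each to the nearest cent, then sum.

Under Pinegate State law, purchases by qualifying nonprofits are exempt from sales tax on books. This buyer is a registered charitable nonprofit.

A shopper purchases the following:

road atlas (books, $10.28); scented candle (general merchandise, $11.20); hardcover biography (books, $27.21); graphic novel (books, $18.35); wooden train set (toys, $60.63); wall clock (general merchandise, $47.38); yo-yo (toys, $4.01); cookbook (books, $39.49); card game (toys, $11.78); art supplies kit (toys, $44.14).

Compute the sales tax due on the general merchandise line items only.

Scented candle $11.20: general merchandise → 8.25% → $0.92
Wall clock $47.38: general merchandise → 8.25% → $3.91
Tax on general merchandise = $0.92 + $3.91 = $4.83

$4.83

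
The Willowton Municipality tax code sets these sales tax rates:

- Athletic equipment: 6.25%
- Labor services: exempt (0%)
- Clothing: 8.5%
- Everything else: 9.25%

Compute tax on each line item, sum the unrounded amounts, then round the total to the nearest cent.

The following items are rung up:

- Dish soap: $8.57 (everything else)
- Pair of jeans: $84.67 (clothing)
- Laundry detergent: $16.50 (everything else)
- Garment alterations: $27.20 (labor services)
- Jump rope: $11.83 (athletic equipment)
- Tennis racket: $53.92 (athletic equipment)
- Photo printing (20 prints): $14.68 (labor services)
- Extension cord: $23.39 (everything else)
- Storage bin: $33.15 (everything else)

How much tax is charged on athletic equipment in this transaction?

$4.11

Jump rope $11.83: athletic equipment → 6.25% → $0.739375
Tennis racket $53.92: athletic equipment → 6.25% → $3.37
Tax on athletic equipment: unrounded sum = $4.109375 → $4.11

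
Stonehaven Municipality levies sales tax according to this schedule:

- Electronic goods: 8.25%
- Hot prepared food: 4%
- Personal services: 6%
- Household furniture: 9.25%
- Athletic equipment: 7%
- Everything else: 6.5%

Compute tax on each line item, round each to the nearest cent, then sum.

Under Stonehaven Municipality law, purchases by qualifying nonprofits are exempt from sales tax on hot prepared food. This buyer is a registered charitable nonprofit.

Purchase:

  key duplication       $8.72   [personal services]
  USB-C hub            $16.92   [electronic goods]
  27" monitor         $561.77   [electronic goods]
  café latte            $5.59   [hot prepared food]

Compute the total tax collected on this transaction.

$48.27

Key duplication $8.72: personal services → 6% → $0.52
USB-C hub $16.92: electronic goods → 8.25% → $1.40
27" monitor $561.77: electronic goods → 8.25% → $46.35
Café latte $5.59: hot prepared food, buyer-exempt → 0% → $0.00
Total tax = $0.52 + $1.40 + $46.35 = $48.27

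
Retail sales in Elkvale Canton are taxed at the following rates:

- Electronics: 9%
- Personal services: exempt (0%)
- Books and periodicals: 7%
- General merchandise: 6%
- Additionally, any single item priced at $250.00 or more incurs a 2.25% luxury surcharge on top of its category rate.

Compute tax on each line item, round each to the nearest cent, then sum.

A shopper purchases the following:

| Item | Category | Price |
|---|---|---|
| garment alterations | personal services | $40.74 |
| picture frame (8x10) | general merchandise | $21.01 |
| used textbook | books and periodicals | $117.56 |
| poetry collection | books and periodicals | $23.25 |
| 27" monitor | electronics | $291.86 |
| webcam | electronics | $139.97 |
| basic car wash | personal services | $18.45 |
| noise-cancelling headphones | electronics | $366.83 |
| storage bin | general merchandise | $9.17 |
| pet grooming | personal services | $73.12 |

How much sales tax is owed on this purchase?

$98.37

Garment alterations $40.74: personal services → 0% → $0.00
Picture frame (8x10) $21.01: general merchandise → 6% → $1.26
Used textbook $117.56: books and periodicals → 7% → $8.23
Poetry collection $23.25: books and periodicals → 7% → $1.63
27" monitor $291.86: electronics → 9% + 2.25% surcharge = 11.25% → $32.83
Webcam $139.97: electronics → 9% → $12.60
Basic car wash $18.45: personal services → 0% → $0.00
Noise-cancelling headphones $366.83: electronics → 9% + 2.25% surcharge = 11.25% → $41.27
Storage bin $9.17: general merchandise → 6% → $0.55
Pet grooming $73.12: personal services → 0% → $0.00
Total tax = $1.26 + $8.23 + $1.63 + $32.83 + $12.60 + $41.27 + $0.55 = $98.37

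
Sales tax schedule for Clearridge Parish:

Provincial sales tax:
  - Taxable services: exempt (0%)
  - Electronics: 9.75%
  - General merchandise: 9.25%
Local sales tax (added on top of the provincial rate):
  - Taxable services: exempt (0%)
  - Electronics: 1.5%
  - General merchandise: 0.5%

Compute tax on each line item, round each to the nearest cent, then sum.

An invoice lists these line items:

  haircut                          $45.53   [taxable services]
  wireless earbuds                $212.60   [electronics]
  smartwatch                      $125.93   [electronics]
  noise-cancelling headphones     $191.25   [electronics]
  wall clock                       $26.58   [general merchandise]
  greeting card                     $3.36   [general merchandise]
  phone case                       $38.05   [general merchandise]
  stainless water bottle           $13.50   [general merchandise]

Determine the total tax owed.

Haircut $45.53: taxable services → 0% + 0% local = 0% → $0.00
Wireless earbuds $212.60: electronics → 9.75% + 1.5% local = 11.25% → $23.92
Smartwatch $125.93: electronics → 9.75% + 1.5% local = 11.25% → $14.17
Noise-cancelling headphones $191.25: electronics → 9.75% + 1.5% local = 11.25% → $21.52
Wall clock $26.58: general merchandise → 9.25% + 0.5% local = 9.75% → $2.59
Greeting card $3.36: general merchandise → 9.25% + 0.5% local = 9.75% → $0.33
Phone case $38.05: general merchandise → 9.25% + 0.5% local = 9.75% → $3.71
Stainless water bottle $13.50: general merchandise → 9.25% + 0.5% local = 9.75% → $1.32
Total tax = $23.92 + $14.17 + $21.52 + $2.59 + $0.33 + $3.71 + $1.32 = $67.56

$67.56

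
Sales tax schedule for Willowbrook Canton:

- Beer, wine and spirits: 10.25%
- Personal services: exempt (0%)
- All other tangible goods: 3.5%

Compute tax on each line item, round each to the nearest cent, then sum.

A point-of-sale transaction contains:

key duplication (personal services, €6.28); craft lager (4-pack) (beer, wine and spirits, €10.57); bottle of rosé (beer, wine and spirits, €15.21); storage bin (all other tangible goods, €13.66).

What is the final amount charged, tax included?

€48.84

Key duplication €6.28: personal services → 0% → €0.00
Craft lager (4-pack) €10.57: beer, wine and spirits → 10.25% → €1.08
Bottle of rosé €15.21: beer, wine and spirits → 10.25% → €1.56
Storage bin €13.66: all other tangible goods → 3.5% → €0.48
Subtotal = €45.72; tax = €3.12; total due = €48.84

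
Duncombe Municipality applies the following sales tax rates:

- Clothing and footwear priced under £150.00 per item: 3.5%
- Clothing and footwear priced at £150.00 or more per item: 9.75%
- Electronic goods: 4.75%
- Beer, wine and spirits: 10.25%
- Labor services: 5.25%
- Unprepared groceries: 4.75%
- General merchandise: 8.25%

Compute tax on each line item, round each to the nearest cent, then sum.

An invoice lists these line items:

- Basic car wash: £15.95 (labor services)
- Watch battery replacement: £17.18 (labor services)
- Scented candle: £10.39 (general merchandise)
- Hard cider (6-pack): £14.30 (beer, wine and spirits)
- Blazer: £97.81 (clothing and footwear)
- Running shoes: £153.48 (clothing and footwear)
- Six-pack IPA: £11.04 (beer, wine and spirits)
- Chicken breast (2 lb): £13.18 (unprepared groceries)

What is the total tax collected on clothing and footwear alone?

£18.38

Blazer £97.81: clothing and footwear, under £150.00 → 3.5% → £3.42
Running shoes £153.48: clothing and footwear, £150.00 or more → 9.75% → £14.96
Tax on clothing and footwear = £3.42 + £14.96 = £18.38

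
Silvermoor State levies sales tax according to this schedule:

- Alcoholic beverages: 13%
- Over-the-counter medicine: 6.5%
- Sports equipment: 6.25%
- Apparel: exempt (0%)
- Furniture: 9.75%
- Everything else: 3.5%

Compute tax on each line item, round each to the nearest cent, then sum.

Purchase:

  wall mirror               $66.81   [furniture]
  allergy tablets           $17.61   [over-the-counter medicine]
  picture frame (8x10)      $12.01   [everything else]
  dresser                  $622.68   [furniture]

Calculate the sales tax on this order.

Wall mirror $66.81: furniture → 9.75% → $6.51
Allergy tablets $17.61: over-the-counter medicine → 6.5% → $1.14
Picture frame (8x10) $12.01: everything else → 3.5% → $0.42
Dresser $622.68: furniture → 9.75% → $60.71
Total tax = $6.51 + $1.14 + $0.42 + $60.71 = $68.78

$68.78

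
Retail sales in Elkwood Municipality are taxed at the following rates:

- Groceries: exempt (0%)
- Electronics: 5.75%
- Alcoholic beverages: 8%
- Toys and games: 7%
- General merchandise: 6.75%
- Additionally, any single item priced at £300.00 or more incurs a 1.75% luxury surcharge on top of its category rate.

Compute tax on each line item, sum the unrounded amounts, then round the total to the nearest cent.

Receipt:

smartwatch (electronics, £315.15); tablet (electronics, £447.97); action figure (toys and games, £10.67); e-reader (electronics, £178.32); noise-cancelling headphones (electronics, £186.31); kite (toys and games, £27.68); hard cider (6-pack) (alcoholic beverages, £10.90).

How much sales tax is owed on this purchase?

£81.76

Smartwatch £315.15: electronics → 5.75% + 1.75% surcharge = 7.5% → £23.63625
Tablet £447.97: electronics → 5.75% + 1.75% surcharge = 7.5% → £33.59775
Action figure £10.67: toys and games → 7% → £0.7469
E-reader £178.32: electronics → 5.75% → £10.2534
Noise-cancelling headphones £186.31: electronics → 5.75% → £10.712825
Kite £27.68: toys and games → 7% → £1.9376
Hard cider (6-pack) £10.90: alcoholic beverages → 8% → £0.872
Unrounded tax sum = £81.756725 → £81.76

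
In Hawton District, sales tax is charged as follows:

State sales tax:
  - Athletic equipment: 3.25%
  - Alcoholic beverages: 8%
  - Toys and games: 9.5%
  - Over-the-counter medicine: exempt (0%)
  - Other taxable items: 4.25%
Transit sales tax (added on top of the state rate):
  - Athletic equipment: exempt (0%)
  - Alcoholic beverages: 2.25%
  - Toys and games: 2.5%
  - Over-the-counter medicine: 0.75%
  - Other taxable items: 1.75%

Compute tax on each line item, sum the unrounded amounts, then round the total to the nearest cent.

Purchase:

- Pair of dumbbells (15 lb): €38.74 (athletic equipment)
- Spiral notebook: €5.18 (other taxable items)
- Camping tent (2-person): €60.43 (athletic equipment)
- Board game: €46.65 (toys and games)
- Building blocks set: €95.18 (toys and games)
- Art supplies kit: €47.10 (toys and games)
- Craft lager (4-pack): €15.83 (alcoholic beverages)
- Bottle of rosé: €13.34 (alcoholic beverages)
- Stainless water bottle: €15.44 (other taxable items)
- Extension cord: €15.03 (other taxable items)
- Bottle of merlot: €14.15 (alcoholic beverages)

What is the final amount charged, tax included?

Pair of dumbbells (15 lb) €38.74: athletic equipment → 3.25% + 0% transit = 3.25% → €1.25905
Spiral notebook €5.18: other taxable items → 4.25% + 1.75% transit = 6% → €0.3108
Camping tent (2-person) €60.43: athletic equipment → 3.25% + 0% transit = 3.25% → €1.963975
Board game €46.65: toys and games → 9.5% + 2.5% transit = 12% → €5.598
Building blocks set €95.18: toys and games → 9.5% + 2.5% transit = 12% → €11.4216
Art supplies kit €47.10: toys and games → 9.5% + 2.5% transit = 12% → €5.652
Craft lager (4-pack) €15.83: alcoholic beverages → 8% + 2.25% transit = 10.25% → €1.622575
Bottle of rosé €13.34: alcoholic beverages → 8% + 2.25% transit = 10.25% → €1.36735
Stainless water bottle €15.44: other taxable items → 4.25% + 1.75% transit = 6% → €0.9264
Extension cord €15.03: other taxable items → 4.25% + 1.75% transit = 6% → €0.9018
Bottle of merlot €14.15: alcoholic beverages → 8% + 2.25% transit = 10.25% → €1.450375
Subtotal = €367.07; unrounded tax = €32.473925 → €32.47; total due = €399.54

€399.54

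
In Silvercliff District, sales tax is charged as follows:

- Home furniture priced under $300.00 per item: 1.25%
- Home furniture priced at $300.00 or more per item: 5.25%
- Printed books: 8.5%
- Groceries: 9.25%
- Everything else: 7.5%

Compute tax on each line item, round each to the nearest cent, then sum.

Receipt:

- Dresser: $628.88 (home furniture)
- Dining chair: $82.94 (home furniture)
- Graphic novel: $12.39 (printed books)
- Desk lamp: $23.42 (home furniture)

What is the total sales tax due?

Dresser $628.88: home furniture, $300.00 or more → 5.25% → $33.02
Dining chair $82.94: home furniture, under $300.00 → 1.25% → $1.04
Graphic novel $12.39: printed books → 8.5% → $1.05
Desk lamp $23.42: home furniture, under $300.00 → 1.25% → $0.29
Total tax = $33.02 + $1.04 + $1.05 + $0.29 = $35.40

$35.40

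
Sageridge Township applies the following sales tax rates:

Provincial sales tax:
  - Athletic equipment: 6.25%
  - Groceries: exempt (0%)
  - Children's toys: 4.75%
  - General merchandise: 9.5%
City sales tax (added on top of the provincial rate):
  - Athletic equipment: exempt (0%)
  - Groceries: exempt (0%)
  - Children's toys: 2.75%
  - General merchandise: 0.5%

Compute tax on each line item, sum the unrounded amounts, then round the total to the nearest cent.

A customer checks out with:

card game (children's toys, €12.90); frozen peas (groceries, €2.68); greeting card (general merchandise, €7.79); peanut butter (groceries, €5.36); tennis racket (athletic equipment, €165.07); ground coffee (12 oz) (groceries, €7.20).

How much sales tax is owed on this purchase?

Card game €12.90: children's toys → 4.75% + 2.75% city = 7.5% → €0.9675
Frozen peas €2.68: groceries → 0% + 0% city = 0% → €0.00
Greeting card €7.79: general merchandise → 9.5% + 0.5% city = 10% → €0.779
Peanut butter €5.36: groceries → 0% + 0% city = 0% → €0.00
Tennis racket €165.07: athletic equipment → 6.25% + 0% city = 6.25% → €10.316875
Ground coffee (12 oz) €7.20: groceries → 0% + 0% city = 0% → €0.00
Unrounded tax sum = €12.063375 → €12.06

€12.06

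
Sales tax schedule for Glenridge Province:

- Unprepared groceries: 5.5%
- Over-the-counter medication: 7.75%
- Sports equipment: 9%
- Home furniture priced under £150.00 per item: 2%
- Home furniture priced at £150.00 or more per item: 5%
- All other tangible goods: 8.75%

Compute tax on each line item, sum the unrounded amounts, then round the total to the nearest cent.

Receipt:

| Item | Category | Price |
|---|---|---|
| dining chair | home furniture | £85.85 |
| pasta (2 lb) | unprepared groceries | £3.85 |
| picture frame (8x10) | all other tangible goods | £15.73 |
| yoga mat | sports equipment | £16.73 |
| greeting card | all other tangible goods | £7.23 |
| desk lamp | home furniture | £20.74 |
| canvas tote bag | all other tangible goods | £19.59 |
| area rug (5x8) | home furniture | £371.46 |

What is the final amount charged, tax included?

Dining chair £85.85: home furniture, under £150.00 → 2% → £1.717
Pasta (2 lb) £3.85: unprepared groceries → 5.5% → £0.21175
Picture frame (8x10) £15.73: all other tangible goods → 8.75% → £1.376375
Yoga mat £16.73: sports equipment → 9% → £1.5057
Greeting card £7.23: all other tangible goods → 8.75% → £0.632625
Desk lamp £20.74: home furniture, under £150.00 → 2% → £0.4148
Canvas tote bag £19.59: all other tangible goods → 8.75% → £1.714125
Area rug (5x8) £371.46: home furniture, £150.00 or more → 5% → £18.573
Subtotal = £541.18; unrounded tax = £26.145375 → £26.15; total due = £567.33

£567.33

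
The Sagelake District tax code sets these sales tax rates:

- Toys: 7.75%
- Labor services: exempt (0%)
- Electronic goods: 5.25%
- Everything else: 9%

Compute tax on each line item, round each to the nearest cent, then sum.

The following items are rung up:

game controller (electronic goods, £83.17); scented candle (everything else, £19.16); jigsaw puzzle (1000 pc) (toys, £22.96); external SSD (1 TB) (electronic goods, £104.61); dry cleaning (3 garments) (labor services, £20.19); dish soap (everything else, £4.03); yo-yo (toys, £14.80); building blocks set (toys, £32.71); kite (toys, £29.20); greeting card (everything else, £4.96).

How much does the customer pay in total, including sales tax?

Game controller £83.17: electronic goods → 5.25% → £4.37
Scented candle £19.16: everything else → 9% → £1.72
Jigsaw puzzle (1000 pc) £22.96: toys → 7.75% → £1.78
External SSD (1 TB) £104.61: electronic goods → 5.25% → £5.49
Dry cleaning (3 garments) £20.19: labor services → 0% → £0.00
Dish soap £4.03: everything else → 9% → £0.36
Yo-yo £14.80: toys → 7.75% → £1.15
Building blocks set £32.71: toys → 7.75% → £2.54
Kite £29.20: toys → 7.75% → £2.26
Greeting card £4.96: everything else → 9% → £0.45
Subtotal = £335.79; tax = £20.12; total due = £355.91

£355.91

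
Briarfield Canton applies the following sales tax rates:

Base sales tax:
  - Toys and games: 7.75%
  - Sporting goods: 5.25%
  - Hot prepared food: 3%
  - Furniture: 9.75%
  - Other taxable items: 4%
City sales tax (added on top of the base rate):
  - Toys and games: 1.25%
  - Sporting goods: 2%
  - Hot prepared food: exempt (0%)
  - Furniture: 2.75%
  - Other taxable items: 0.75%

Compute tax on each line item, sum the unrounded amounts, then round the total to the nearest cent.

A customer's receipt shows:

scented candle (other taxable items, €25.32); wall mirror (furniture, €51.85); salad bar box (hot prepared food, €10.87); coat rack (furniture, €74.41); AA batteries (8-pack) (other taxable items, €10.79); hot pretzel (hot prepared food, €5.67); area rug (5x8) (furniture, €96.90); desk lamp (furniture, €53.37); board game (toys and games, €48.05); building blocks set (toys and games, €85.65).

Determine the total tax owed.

Scented candle €25.32: other taxable items → 4% + 0.75% city = 4.75% → €1.2027
Wall mirror €51.85: furniture → 9.75% + 2.75% city = 12.5% → €6.48125
Salad bar box €10.87: hot prepared food → 3% + 0% city = 3% → €0.3261
Coat rack €74.41: furniture → 9.75% + 2.75% city = 12.5% → €9.30125
AA batteries (8-pack) €10.79: other taxable items → 4% + 0.75% city = 4.75% → €0.512525
Hot pretzel €5.67: hot prepared food → 3% + 0% city = 3% → €0.1701
Area rug (5x8) €96.90: furniture → 9.75% + 2.75% city = 12.5% → €12.1125
Desk lamp €53.37: furniture → 9.75% + 2.75% city = 12.5% → €6.67125
Board game €48.05: toys and games → 7.75% + 1.25% city = 9% → €4.3245
Building blocks set €85.65: toys and games → 7.75% + 1.25% city = 9% → €7.7085
Unrounded tax sum = €48.810675 → €48.81

€48.81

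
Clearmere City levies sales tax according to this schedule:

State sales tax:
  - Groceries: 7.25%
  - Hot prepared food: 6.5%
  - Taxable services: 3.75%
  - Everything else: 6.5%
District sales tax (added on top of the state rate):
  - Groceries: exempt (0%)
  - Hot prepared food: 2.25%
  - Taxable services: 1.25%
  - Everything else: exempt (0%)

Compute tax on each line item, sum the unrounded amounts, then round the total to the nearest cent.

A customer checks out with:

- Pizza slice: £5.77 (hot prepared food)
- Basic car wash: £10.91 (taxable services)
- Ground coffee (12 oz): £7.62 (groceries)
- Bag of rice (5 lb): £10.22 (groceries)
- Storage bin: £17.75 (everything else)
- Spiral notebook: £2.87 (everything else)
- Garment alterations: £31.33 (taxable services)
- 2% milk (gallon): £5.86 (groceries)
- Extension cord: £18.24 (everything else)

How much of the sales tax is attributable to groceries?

Ground coffee (12 oz) £7.62: groceries → 7.25% + 0% district = 7.25% → £0.55245
Bag of rice (5 lb) £10.22: groceries → 7.25% + 0% district = 7.25% → £0.74095
2% milk (gallon) £5.86: groceries → 7.25% + 0% district = 7.25% → £0.42485
Tax on groceries: unrounded sum = £1.71825 → £1.72

£1.72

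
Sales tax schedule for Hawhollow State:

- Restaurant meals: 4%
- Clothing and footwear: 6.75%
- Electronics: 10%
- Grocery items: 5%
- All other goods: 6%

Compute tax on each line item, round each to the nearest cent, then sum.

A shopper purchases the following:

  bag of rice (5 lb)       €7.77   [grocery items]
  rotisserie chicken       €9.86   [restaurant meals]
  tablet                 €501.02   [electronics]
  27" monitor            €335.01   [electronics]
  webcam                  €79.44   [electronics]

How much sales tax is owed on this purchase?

€92.32

Bag of rice (5 lb) €7.77: grocery items → 5% → €0.39
Rotisserie chicken €9.86: restaurant meals → 4% → €0.39
Tablet €501.02: electronics → 10% → €50.10
27" monitor €335.01: electronics → 10% → €33.50
Webcam €79.44: electronics → 10% → €7.94
Total tax = €0.39 + €0.39 + €50.10 + €33.50 + €7.94 = €92.32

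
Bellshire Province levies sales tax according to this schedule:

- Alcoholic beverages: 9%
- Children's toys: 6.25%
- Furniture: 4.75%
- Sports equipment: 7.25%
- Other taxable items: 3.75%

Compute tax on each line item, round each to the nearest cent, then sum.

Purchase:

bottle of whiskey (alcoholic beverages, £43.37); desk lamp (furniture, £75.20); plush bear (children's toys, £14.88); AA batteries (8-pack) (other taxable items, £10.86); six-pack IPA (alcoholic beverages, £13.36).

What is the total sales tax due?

£10.01

Bottle of whiskey £43.37: alcoholic beverages → 9% → £3.90
Desk lamp £75.20: furniture → 4.75% → £3.57
Plush bear £14.88: children's toys → 6.25% → £0.93
AA batteries (8-pack) £10.86: other taxable items → 3.75% → £0.41
Six-pack IPA £13.36: alcoholic beverages → 9% → £1.20
Total tax = £3.90 + £3.57 + £0.93 + £0.41 + £1.20 = £10.01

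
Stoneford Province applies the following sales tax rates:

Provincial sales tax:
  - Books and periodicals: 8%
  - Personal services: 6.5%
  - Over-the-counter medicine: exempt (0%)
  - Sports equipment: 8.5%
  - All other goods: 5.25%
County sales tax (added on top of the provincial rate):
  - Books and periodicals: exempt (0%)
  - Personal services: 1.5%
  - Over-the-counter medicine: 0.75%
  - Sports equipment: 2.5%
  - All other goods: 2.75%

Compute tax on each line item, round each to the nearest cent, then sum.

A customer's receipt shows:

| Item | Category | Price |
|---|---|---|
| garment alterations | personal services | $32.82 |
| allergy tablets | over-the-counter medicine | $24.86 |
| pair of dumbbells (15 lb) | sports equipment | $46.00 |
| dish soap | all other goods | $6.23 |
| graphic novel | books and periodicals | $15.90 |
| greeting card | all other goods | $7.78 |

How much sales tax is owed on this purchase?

Garment alterations $32.82: personal services → 6.5% + 1.5% county = 8% → $2.63
Allergy tablets $24.86: over-the-counter medicine → 0% + 0.75% county = 0.75% → $0.19
Pair of dumbbells (15 lb) $46.00: sports equipment → 8.5% + 2.5% county = 11% → $5.06
Dish soap $6.23: all other goods → 5.25% + 2.75% county = 8% → $0.50
Graphic novel $15.90: books and periodicals → 8% + 0% county = 8% → $1.27
Greeting card $7.78: all other goods → 5.25% + 2.75% county = 8% → $0.62
Total tax = $2.63 + $0.19 + $5.06 + $0.50 + $1.27 + $0.62 = $10.27

$10.27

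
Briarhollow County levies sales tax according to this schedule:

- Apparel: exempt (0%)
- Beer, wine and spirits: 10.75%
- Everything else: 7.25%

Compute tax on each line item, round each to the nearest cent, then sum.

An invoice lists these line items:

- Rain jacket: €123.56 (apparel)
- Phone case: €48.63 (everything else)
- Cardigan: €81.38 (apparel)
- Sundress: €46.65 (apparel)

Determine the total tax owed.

€3.53

Rain jacket €123.56: apparel → 0% → €0.00
Phone case €48.63: everything else → 7.25% → €3.53
Cardigan €81.38: apparel → 0% → €0.00
Sundress €46.65: apparel → 0% → €0.00
Total tax = €3.53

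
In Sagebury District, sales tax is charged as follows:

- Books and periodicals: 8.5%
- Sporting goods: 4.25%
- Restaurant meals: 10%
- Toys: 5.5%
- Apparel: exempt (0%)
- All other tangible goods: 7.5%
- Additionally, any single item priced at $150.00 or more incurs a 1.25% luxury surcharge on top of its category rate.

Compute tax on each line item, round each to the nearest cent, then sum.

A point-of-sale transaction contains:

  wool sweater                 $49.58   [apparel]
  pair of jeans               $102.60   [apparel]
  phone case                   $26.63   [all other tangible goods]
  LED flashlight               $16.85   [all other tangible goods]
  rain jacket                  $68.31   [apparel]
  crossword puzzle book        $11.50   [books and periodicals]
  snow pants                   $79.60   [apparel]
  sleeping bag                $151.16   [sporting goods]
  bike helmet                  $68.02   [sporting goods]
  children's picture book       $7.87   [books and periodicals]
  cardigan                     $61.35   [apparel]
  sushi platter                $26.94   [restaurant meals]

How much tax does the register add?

Wool sweater $49.58: apparel → 0% → $0.00
Pair of jeans $102.60: apparel → 0% → $0.00
Phone case $26.63: all other tangible goods → 7.5% → $2.00
LED flashlight $16.85: all other tangible goods → 7.5% → $1.26
Rain jacket $68.31: apparel → 0% → $0.00
Crossword puzzle book $11.50: books and periodicals → 8.5% → $0.98
Snow pants $79.60: apparel → 0% → $0.00
Sleeping bag $151.16: sporting goods → 4.25% + 1.25% surcharge = 5.5% → $8.31
Bike helmet $68.02: sporting goods → 4.25% → $2.89
Children's picture book $7.87: books and periodicals → 8.5% → $0.67
Cardigan $61.35: apparel → 0% → $0.00
Sushi platter $26.94: restaurant meals → 10% → $2.69
Total tax = $2.00 + $1.26 + $0.98 + $8.31 + $2.89 + $0.67 + $2.69 = $18.80

$18.80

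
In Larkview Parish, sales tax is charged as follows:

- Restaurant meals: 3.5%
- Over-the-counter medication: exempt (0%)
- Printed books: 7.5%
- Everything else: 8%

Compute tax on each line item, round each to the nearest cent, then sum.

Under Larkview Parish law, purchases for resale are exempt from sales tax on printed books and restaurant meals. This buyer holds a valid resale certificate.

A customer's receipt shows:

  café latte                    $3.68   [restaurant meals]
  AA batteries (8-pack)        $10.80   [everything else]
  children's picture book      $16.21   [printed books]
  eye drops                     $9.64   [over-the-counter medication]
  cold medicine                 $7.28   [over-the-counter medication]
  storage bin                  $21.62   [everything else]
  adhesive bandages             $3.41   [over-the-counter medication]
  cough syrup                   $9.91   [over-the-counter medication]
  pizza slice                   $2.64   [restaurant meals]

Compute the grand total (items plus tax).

$87.78

Café latte $3.68: restaurant meals, buyer-exempt → 0% → $0.00
AA batteries (8-pack) $10.80: everything else → 8% → $0.86
Children's picture book $16.21: printed books, buyer-exempt → 0% → $0.00
Eye drops $9.64: over-the-counter medication → 0% → $0.00
Cold medicine $7.28: over-the-counter medication → 0% → $0.00
Storage bin $21.62: everything else → 8% → $1.73
Adhesive bandages $3.41: over-the-counter medication → 0% → $0.00
Cough syrup $9.91: over-the-counter medication → 0% → $0.00
Pizza slice $2.64: restaurant meals, buyer-exempt → 0% → $0.00
Subtotal = $85.19; tax = $2.59; total due = $87.78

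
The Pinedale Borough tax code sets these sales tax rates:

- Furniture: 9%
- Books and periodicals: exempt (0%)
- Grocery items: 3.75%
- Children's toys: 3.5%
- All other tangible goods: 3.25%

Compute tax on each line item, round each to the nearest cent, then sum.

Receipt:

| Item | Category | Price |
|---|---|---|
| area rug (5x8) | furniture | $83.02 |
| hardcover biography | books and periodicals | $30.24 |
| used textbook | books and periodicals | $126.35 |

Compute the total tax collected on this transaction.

$7.47

Area rug (5x8) $83.02: furniture → 9% → $7.47
Hardcover biography $30.24: books and periodicals → 0% → $0.00
Used textbook $126.35: books and periodicals → 0% → $0.00
Total tax = $7.47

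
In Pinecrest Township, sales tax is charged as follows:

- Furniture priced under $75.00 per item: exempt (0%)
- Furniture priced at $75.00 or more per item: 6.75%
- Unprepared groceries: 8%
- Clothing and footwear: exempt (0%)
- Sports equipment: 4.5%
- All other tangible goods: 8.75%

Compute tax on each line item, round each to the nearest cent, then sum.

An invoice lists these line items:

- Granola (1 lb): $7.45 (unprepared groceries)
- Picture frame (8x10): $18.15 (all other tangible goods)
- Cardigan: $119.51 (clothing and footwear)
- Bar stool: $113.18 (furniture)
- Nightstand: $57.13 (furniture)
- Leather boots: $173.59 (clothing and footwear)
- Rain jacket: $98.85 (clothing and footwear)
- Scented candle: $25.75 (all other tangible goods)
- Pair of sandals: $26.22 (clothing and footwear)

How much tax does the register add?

Granola (1 lb) $7.45: unprepared groceries → 8% → $0.60
Picture frame (8x10) $18.15: all other tangible goods → 8.75% → $1.59
Cardigan $119.51: clothing and footwear → 0% → $0.00
Bar stool $113.18: furniture, $75.00 or more → 6.75% → $7.64
Nightstand $57.13: furniture, under $75.00 → 0% → $0.00
Leather boots $173.59: clothing and footwear → 0% → $0.00
Rain jacket $98.85: clothing and footwear → 0% → $0.00
Scented candle $25.75: all other tangible goods → 8.75% → $2.25
Pair of sandals $26.22: clothing and footwear → 0% → $0.00
Total tax = $0.60 + $1.59 + $7.64 + $2.25 = $12.08

$12.08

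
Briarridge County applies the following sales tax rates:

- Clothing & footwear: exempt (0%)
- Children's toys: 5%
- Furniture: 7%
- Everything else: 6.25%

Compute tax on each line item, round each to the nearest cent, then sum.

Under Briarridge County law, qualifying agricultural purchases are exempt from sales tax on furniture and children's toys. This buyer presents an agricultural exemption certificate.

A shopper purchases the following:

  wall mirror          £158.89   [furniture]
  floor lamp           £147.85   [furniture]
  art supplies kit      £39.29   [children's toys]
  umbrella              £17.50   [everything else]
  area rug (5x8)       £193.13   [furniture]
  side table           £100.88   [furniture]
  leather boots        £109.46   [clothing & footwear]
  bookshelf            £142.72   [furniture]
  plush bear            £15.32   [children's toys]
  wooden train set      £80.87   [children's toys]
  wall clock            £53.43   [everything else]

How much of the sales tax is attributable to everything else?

£4.43

Umbrella £17.50: everything else → 6.25% → £1.09
Wall clock £53.43: everything else → 6.25% → £3.34
Tax on everything else = £1.09 + £3.34 = £4.43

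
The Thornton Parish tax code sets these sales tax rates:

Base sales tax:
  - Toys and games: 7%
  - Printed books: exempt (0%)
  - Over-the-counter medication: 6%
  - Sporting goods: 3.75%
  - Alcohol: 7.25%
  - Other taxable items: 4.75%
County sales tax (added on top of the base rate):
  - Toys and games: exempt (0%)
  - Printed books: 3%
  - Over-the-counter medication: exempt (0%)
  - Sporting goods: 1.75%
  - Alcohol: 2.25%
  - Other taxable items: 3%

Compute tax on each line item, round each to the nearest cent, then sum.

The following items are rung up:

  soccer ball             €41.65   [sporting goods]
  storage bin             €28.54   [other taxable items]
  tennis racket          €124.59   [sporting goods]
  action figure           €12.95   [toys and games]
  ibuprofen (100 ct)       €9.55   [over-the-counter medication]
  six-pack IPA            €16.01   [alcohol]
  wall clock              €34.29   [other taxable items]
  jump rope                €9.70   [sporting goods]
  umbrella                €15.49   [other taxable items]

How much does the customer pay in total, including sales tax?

€311.51

Soccer ball €41.65: sporting goods → 3.75% + 1.75% county = 5.5% → €2.29
Storage bin €28.54: other taxable items → 4.75% + 3% county = 7.75% → €2.21
Tennis racket €124.59: sporting goods → 3.75% + 1.75% county = 5.5% → €6.85
Action figure €12.95: toys and games → 7% + 0% county = 7% → €0.91
Ibuprofen (100 ct) €9.55: over-the-counter medication → 6% + 0% county = 6% → €0.57
Six-pack IPA €16.01: alcohol → 7.25% + 2.25% county = 9.5% → €1.52
Wall clock €34.29: other taxable items → 4.75% + 3% county = 7.75% → €2.66
Jump rope €9.70: sporting goods → 3.75% + 1.75% county = 5.5% → €0.53
Umbrella €15.49: other taxable items → 4.75% + 3% county = 7.75% → €1.20
Subtotal = €292.77; tax = €18.74; total due = €311.51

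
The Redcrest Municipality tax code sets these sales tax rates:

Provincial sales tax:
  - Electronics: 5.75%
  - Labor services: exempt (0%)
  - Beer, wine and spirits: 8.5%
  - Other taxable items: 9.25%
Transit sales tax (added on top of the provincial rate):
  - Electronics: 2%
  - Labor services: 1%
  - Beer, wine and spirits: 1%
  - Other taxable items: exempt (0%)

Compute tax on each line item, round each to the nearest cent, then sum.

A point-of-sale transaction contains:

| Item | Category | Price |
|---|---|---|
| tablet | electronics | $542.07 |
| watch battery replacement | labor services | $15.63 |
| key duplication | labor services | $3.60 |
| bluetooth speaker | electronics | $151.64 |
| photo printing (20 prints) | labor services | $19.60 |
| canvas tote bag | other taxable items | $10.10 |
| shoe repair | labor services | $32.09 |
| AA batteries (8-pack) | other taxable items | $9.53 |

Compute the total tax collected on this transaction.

$56.29

Tablet $542.07: electronics → 5.75% + 2% transit = 7.75% → $42.01
Watch battery replacement $15.63: labor services → 0% + 1% transit = 1% → $0.16
Key duplication $3.60: labor services → 0% + 1% transit = 1% → $0.04
Bluetooth speaker $151.64: electronics → 5.75% + 2% transit = 7.75% → $11.75
Photo printing (20 prints) $19.60: labor services → 0% + 1% transit = 1% → $0.20
Canvas tote bag $10.10: other taxable items → 9.25% + 0% transit = 9.25% → $0.93
Shoe repair $32.09: labor services → 0% + 1% transit = 1% → $0.32
AA batteries (8-pack) $9.53: other taxable items → 9.25% + 0% transit = 9.25% → $0.88
Total tax = $42.01 + $0.16 + $0.04 + $11.75 + $0.20 + $0.93 + $0.32 + $0.88 = $56.29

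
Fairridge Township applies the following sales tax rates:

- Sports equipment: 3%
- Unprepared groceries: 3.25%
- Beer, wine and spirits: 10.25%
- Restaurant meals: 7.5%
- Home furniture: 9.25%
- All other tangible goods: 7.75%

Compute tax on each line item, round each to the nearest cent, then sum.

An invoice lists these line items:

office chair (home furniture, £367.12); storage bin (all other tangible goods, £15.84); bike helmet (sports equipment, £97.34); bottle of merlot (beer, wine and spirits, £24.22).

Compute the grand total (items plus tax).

£545.11

Office chair £367.12: home furniture → 9.25% → £33.96
Storage bin £15.84: all other tangible goods → 7.75% → £1.23
Bike helmet £97.34: sports equipment → 3% → £2.92
Bottle of merlot £24.22: beer, wine and spirits → 10.25% → £2.48
Subtotal = £504.52; tax = £40.59; total due = £545.11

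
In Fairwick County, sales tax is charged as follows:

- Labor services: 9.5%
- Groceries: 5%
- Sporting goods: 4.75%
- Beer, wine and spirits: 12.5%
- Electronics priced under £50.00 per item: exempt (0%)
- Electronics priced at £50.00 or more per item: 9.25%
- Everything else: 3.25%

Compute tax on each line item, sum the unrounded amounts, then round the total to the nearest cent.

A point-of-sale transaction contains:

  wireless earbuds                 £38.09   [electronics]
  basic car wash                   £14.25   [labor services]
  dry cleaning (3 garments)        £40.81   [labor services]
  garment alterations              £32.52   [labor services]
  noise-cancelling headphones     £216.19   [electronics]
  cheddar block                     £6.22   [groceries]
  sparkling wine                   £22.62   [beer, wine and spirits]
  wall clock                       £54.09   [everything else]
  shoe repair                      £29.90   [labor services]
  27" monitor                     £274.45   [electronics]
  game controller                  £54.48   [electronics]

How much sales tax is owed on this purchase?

£66.48

Wireless earbuds £38.09: electronics, under £50.00 → 0% → £0.00
Basic car wash £14.25: labor services → 9.5% → £1.35375
Dry cleaning (3 garments) £40.81: labor services → 9.5% → £3.87695
Garment alterations £32.52: labor services → 9.5% → £3.0894
Noise-cancelling headphones £216.19: electronics, £50.00 or more → 9.25% → £19.997575
Cheddar block £6.22: groceries → 5% → £0.311
Sparkling wine £22.62: beer, wine and spirits → 12.5% → £2.8275
Wall clock £54.09: everything else → 3.25% → £1.757925
Shoe repair £29.90: labor services → 9.5% → £2.8405
27" monitor £274.45: electronics, £50.00 or more → 9.25% → £25.386625
Game controller £54.48: electronics, £50.00 or more → 9.25% → £5.0394
Unrounded tax sum = £66.480625 → £66.48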